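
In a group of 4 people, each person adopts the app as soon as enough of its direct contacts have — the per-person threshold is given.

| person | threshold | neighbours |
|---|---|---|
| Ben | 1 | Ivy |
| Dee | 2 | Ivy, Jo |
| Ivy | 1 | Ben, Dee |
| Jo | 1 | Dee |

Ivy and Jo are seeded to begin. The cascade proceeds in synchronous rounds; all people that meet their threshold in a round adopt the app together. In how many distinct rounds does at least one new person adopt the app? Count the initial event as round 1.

2

Round 1 — Ivy, Jo adopt the app (initial).
Round 2 — checking thresholds:
  Ben: 1 of 1 neighbours ≥ 1, adopts the app.
  Dee: 2 of 2 neighbours ≥ 2, adopts the app.
Round 3 — no new adoptions; cascade stops.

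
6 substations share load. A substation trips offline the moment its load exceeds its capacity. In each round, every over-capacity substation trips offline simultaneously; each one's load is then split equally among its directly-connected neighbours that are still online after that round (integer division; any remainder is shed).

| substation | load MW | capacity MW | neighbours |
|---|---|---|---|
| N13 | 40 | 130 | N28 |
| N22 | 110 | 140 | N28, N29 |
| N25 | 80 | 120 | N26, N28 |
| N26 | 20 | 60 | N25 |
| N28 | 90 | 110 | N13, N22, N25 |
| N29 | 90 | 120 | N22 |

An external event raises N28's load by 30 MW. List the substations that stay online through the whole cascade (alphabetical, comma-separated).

N13, N25, N26

Round 1 — N28 at 120 > 110. N28 trips offline.
  N28 sheds 120 MW to N13, N22, N25: 40 each.
    N13: 40+40 = 80 ≤ 130
    N22: 110+40 = 150 > 140
    N25: 80+40 = 120 ≤ 120
Round 2 — N22 trips offline.
  N22 sheds 150 MW to N29: 150 each.
    N29: 90+150 = 240 > 120
Round 3 — N29 trips offline.
  N29 sheds 240 MW: no online neighbours, lost.
No further trips.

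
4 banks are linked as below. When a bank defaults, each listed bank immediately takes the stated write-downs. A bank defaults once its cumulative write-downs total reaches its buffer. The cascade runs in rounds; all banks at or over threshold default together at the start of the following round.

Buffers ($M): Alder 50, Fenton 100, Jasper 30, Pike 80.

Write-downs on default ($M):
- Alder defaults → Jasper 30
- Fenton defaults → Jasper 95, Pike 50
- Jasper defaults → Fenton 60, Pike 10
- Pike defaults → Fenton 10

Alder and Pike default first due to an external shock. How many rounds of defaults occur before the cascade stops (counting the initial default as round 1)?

2

Round 1 — Alder, Pike default (initial).
  Fenton: +10 → 10 < 100
  Jasper: +30 → 30 ≥ 30
Round 2 — Jasper defaults.
  Fenton: +60 → 70 < 100
No further defaults.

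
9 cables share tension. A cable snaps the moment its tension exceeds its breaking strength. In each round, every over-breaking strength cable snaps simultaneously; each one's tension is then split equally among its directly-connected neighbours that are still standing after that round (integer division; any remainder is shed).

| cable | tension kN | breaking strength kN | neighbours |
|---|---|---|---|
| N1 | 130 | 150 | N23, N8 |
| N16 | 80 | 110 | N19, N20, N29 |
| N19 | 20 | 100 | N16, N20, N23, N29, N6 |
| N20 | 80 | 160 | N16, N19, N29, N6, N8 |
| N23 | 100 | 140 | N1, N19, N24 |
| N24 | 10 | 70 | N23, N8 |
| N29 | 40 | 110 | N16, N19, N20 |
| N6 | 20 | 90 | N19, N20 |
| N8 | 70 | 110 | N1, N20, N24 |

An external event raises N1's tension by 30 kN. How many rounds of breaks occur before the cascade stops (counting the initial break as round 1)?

5

Round 1 — N1 at 160 > 150. N1 snaps.
  N1 sheds 160 kN to N23, N8: 80 each.
    N23: 100+80 = 180 > 140
    N8: 70+80 = 150 > 110
Round 2 — N23, N8 snap.
  N23 sheds 180 kN to N19, N24: 90 each.
    N19: 20+90 = 110 > 100
    N24: 10+90 = 100 > 70
  N8 sheds 150 kN to N20, N24: 75 each.
    N20: 80+75 = 155 ≤ 160
    N24: 100+75 = 175 > 70
Round 3 — N19, N24 snap.
  N19 sheds 110 kN to N16, N20, N29, N6: 27 each (2 lost).
    N16: 80+27 = 107 ≤ 110
    N20: 155+27 = 182 > 160
    N29: 40+27 = 67 ≤ 110
    N6: 20+27 = 47 ≤ 90
  N24 sheds 175 kN: no online neighbours, lost.
Round 4 — N20 snaps.
  N20 sheds 182 kN to N16, N29, N6: 60 each (2 lost).
    N16: 107+60 = 167 > 110
    N29: 67+60 = 127 > 110
    N6: 47+60 = 107 > 90
Round 5 — N16, N29, N6 snap.
  N16 sheds 167 kN: no online neighbours, lost.
  N29 sheds 127 kN: no online neighbours, lost.
  N6 sheds 107 kN: no online neighbours, lost.
No further breaks.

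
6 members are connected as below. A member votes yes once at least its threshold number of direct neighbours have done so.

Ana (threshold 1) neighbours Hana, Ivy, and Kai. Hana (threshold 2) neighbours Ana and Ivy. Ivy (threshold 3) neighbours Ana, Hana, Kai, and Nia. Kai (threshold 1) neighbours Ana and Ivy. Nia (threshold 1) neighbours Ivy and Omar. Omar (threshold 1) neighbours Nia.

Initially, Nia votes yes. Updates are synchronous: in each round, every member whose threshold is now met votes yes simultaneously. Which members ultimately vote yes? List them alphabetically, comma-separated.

Round 1 — Nia votes yes (initial).
Round 2 — checking thresholds:
  Ivy: 1 of 4 neighbours < 3, not yet.
  Omar: 1 of 1 neighbours ≥ 1, votes yes.
Round 3 — no new yes votes; cascade stops.

Nia, Omar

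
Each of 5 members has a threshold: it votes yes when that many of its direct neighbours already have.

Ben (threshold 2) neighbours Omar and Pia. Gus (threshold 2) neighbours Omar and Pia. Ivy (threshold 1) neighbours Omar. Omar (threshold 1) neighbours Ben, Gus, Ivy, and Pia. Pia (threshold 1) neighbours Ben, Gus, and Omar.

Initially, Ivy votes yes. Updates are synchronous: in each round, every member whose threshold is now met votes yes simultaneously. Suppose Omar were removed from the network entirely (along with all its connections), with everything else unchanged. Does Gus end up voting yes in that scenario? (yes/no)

no

With Omar removed:
Round 1 — Ivy votes yes (initial).
Round 2 — no new yes votes; cascade stops.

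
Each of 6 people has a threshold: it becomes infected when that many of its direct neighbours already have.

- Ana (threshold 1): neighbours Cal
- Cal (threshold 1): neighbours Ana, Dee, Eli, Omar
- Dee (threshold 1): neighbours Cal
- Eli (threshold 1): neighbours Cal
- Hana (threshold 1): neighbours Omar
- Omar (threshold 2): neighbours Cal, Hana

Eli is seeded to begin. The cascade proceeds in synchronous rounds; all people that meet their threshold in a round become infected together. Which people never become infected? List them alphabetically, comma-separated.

Hana, Omar

Round 1 — Eli becomes infected (initial).
Round 2 — checking thresholds:
  Cal: 1 of 4 neighbours ≥ 1, becomes infected.
Round 3 — checking thresholds:
  Ana: 1 of 1 neighbours ≥ 1, becomes infected.
  Dee: 1 of 1 neighbours ≥ 1, becomes infected.
  Omar: 1 of 2 neighbours < 2, holds.
Round 4 — no new infections; cascade stops.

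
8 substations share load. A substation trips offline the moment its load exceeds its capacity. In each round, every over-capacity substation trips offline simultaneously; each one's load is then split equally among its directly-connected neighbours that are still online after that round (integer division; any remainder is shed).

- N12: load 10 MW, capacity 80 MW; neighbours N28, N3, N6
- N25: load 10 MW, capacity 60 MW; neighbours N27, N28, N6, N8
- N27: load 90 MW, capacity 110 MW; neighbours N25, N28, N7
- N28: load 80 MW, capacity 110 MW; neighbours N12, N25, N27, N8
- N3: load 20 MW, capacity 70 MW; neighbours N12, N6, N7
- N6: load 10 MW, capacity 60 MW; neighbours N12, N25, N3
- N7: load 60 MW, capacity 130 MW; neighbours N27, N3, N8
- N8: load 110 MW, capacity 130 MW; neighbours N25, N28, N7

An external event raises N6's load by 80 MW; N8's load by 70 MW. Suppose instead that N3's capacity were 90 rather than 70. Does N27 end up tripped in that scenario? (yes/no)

With N3's capacity at 90:
Round 1 — N6 at 90 > 60; N8 at 180 > 130. N6, N8 trip offline.
  N6 sheds 90 MW to N12, N25, N3: 30 each.
    N12: 10+30 = 40 ≤ 80
    N25: 10+30 = 40 ≤ 60
    N3: 20+30 = 50 ≤ 90
  N8 sheds 180 MW to N25, N28, N7: 60 each.
    N25: 40+60 = 100 > 60
    N28: 80+60 = 140 > 110
    N7: 60+60 = 120 ≤ 130
Round 2 — N25, N28 trip offline.
  N25 sheds 100 MW to N27: 100 each.
    N27: 90+100 = 190 > 110
  N28 sheds 140 MW to N12, N27: 70 each.
    N12: 40+70 = 110 > 80
    N27: 190+70 = 260 > 110
Round 3 — N12, N27 trip offline.
  N12 sheds 110 MW to N3: 110 each.
    N3: 50+110 = 160 > 90
  N27 sheds 260 MW to N7: 260 each.
    N7: 120+260 = 380 > 130
Round 4 — N3, N7 trip offline.
  N3 sheds 160 MW: no online neighbours, lost.
  N7 sheds 380 MW: no online neighbours, lost.
No further trips.

yes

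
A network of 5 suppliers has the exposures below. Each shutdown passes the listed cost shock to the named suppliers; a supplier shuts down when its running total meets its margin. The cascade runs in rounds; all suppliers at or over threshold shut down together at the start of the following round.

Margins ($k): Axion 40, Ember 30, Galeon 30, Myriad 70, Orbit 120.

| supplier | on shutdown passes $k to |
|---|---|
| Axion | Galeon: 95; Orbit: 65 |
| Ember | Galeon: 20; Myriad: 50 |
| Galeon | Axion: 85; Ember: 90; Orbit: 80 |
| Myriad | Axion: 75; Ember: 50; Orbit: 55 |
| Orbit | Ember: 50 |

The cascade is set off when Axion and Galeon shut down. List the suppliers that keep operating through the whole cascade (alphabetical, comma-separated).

Myriad

Round 1 — Axion, Galeon shut down (initial).
  Ember: +90 → 90 ≥ 30
  Orbit: +65+80 → 145 ≥ 120
Round 2 — Ember, Orbit shut down.
  Myriad: +50 → 50 < 70
No further shutdowns.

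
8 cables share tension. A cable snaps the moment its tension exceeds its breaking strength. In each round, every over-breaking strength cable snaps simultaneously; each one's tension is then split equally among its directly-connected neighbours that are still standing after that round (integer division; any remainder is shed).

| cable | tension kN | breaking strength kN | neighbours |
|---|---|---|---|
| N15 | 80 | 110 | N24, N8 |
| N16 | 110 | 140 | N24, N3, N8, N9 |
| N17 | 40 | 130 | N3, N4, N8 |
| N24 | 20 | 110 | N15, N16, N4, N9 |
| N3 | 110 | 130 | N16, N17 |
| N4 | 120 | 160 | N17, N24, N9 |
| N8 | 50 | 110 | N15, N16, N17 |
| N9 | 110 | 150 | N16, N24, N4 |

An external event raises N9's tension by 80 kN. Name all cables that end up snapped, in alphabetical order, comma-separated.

Round 1 — N9 at 190 > 150. N9 snaps.
  N9 sheds 190 kN to N16, N24, N4: 63 each (1 lost).
    N16: 110+63 = 173 > 140
    N24: 20+63 = 83 ≤ 110
    N4: 120+63 = 183 > 160
Round 2 — N16, N4 snap.
  N16 sheds 173 kN to N24, N3, N8: 57 each (2 lost).
    N24: 83+57 = 140 > 110
    N3: 110+57 = 167 > 130
    N8: 50+57 = 107 ≤ 110
  N4 sheds 183 kN to N17, N24: 91 each (1 lost).
    N17: 40+91 = 131 > 130
    N24: 140+91 = 231 > 110
Round 3 — N17, N24, N3 snap.
  N17 sheds 131 kN to N8: 131 each.
    N8: 107+131 = 238 > 110
  N24 sheds 231 kN to N15: 231 each.
    N15: 80+231 = 311 > 110
  N3 sheds 167 kN: no online neighbours, lost.
Round 4 — N15, N8 snap.
  N15 sheds 311 kN: no online neighbours, lost.
  N8 sheds 238 kN: no online neighbours, lost.
No further breaks.

N15, N16, N17, N24, N3, N4, N8, N9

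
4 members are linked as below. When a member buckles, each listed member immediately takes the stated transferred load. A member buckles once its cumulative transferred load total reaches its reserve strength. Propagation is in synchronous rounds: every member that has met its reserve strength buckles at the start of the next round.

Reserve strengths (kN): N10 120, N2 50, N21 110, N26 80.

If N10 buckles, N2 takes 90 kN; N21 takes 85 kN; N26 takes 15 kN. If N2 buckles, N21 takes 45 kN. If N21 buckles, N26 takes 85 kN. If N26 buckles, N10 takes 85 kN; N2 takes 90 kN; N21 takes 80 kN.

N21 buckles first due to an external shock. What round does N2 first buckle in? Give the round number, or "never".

Round 1 — N21 buckles (initial).
  N26: +85 → 85 ≥ 80
Round 2 — N26 buckles.
  N10: +85 → 85 < 120
  N2: +90 → 90 ≥ 50
Round 3 — N2 buckles.
No further bucklings.

3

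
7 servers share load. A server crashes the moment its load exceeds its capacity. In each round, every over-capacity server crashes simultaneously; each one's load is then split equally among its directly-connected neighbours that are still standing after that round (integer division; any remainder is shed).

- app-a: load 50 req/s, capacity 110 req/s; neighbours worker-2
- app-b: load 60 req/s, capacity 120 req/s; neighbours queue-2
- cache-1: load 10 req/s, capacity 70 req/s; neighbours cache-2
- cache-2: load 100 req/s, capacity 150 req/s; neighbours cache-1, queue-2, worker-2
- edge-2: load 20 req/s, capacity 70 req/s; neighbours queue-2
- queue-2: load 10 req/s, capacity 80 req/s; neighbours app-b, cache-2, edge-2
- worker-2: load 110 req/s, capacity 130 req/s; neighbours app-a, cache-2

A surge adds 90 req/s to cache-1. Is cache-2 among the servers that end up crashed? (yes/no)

yes

Round 1 — cache-1 at 100 > 70. cache-1 crashes.
  cache-1 sheds 100 req/s to cache-2: 100 each.
    cache-2: 100+100 = 200 > 150
Round 2 — cache-2 crashes.
  cache-2 sheds 200 req/s to queue-2, worker-2: 100 each.
    queue-2: 10+100 = 110 > 80
    worker-2: 110+100 = 210 > 130
Round 3 — queue-2, worker-2 crash.
  queue-2 sheds 110 req/s to app-b, edge-2: 55 each.
    app-b: 60+55 = 115 ≤ 120
    edge-2: 20+55 = 75 > 70
  worker-2 sheds 210 req/s to app-a: 210 each.
    app-a: 50+210 = 260 > 110
Round 4 — app-a, edge-2 crash.
  app-a sheds 260 req/s: no online neighbours, lost.
  edge-2 sheds 75 req/s: no online neighbours, lost.
No further crashes.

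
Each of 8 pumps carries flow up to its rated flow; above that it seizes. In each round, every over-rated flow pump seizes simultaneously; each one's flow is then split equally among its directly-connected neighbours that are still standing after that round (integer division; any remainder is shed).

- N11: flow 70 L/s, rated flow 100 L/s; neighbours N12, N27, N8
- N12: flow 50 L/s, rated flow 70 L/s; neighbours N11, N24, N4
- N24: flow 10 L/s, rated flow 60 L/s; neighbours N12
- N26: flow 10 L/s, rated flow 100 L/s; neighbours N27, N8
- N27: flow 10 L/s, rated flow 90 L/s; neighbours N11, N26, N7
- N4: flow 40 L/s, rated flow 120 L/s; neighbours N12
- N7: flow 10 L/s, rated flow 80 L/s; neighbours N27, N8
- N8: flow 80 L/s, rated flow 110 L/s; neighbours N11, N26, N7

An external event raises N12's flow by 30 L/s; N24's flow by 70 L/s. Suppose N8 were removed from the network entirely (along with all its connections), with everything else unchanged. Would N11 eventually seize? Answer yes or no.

yes

With N8 removed:
Round 1 — N12 at 80 > 70; N24 at 80 > 60. N12, N24 seize.
  N12 sheds 80 L/s to N11, N4: 40 each.
    N11: 70+40 = 110 > 100
    N4: 40+40 = 80 ≤ 120
  N24 sheds 80 L/s: no online neighbours, lost.
Round 2 — N11 seizes.
  N11 sheds 110 L/s to N27: 110 each.
    N27: 10+110 = 120 > 90
Round 3 — N27 seizes.
  N27 sheds 120 L/s to N26, N7: 60 each.
    N26: 10+60 = 70 ≤ 100
    N7: 10+60 = 70 ≤ 80
No further seizures.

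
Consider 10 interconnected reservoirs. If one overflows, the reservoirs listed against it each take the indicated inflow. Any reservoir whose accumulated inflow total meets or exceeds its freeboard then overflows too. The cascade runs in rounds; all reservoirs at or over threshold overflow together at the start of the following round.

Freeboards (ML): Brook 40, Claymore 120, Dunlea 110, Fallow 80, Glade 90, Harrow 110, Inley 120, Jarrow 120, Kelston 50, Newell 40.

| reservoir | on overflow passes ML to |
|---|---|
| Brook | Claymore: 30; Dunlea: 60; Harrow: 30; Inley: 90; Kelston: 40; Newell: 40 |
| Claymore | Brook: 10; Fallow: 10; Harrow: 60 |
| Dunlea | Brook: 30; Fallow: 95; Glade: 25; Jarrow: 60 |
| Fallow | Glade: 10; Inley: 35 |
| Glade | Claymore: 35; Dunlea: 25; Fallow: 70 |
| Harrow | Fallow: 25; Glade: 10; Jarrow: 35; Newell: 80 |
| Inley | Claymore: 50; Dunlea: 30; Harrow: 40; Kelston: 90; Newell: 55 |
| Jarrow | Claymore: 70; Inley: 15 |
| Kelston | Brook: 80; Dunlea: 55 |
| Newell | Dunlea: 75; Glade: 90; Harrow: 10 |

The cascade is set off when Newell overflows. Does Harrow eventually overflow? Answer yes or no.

Round 1 — Newell overflows (initial).
  Dunlea: +75 → 75 < 110
  Glade: +90 → 90 ≥ 90
  Harrow: +10 → 10 < 110
Round 2 — Glade overflows.
  Claymore: +35 → 35 < 120
  Dunlea: +25 → 100 < 110
  Fallow: +70 → 70 < 80
No further overflows.

no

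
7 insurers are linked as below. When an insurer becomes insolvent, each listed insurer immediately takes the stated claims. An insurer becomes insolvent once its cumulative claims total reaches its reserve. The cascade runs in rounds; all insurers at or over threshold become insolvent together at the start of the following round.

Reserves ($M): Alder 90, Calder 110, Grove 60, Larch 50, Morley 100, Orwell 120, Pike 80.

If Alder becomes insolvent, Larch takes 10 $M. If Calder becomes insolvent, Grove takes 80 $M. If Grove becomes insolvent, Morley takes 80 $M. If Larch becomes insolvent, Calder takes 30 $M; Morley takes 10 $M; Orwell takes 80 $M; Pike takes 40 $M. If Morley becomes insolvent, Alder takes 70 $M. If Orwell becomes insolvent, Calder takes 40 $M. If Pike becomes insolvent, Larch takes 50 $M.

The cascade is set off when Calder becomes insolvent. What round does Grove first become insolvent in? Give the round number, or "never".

2

Round 1 — Calder becomes insolvent (initial).
  Grove: +80 → 80 ≥ 60
Round 2 — Grove becomes insolvent.
  Morley: +80 → 80 < 100
No further insolvencies.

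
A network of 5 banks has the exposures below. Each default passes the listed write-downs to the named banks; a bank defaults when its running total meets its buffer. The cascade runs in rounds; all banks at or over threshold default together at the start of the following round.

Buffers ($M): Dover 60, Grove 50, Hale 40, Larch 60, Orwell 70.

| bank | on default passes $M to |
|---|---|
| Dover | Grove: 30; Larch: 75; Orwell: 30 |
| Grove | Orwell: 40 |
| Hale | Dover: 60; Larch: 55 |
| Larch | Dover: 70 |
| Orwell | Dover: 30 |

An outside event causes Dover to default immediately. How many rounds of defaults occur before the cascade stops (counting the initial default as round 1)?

Round 1 — Dover defaults (initial).
  Grove: +30 → 30 < 50
  Larch: +75 → 75 ≥ 60
  Orwell: +30 → 30 < 70
Round 2 — Larch defaults.
No further defaults.

2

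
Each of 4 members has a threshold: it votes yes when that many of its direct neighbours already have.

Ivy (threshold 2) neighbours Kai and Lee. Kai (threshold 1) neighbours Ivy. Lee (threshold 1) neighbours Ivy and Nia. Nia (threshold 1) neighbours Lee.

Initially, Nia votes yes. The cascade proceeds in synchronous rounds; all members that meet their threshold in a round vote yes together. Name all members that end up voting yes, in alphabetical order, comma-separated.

Round 1 — Nia votes yes (initial).
Round 2 — checking thresholds:
  Lee: 1 of 2 neighbours ≥ 1, votes yes.
Round 3 — no new yes votes; cascade stops.

Lee, Nia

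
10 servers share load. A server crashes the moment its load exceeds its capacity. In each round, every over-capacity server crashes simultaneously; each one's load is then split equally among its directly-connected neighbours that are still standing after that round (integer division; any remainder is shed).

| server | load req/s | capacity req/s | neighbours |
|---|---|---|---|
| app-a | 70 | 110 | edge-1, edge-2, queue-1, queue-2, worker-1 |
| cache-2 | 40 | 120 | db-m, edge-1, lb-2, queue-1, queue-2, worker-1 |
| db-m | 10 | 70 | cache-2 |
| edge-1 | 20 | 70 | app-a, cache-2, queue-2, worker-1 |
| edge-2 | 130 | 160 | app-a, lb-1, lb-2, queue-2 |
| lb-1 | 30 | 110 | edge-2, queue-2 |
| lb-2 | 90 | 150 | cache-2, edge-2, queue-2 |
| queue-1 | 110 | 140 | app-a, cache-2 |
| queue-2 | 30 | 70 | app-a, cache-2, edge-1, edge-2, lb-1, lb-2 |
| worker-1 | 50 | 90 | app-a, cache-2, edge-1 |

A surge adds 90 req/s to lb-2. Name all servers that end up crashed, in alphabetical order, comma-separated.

Round 1 — lb-2 at 180 > 150. lb-2 crashes.
  lb-2 sheds 180 req/s to cache-2, edge-2, queue-2: 60 each.
    cache-2: 40+60 = 100 ≤ 120
    edge-2: 130+60 = 190 > 160
    queue-2: 30+60 = 90 > 70
Round 2 — edge-2, queue-2 crash.
  edge-2 sheds 190 req/s to app-a, lb-1: 95 each.
    app-a: 70+95 = 165 > 110
    lb-1: 30+95 = 125 > 110
  queue-2 sheds 90 req/s to app-a, cache-2, edge-1, lb-1: 22 each (2 lost).
    app-a: 165+22 = 187 > 110
    cache-2: 100+22 = 122 > 120
    edge-1: 20+22 = 42 ≤ 70
    lb-1: 125+22 = 147 > 110
Round 3 — app-a, cache-2, lb-1 crash.
  app-a sheds 187 req/s to edge-1, queue-1, worker-1: 62 each (1 lost).
    edge-1: 42+62 = 104 > 70
    queue-1: 110+62 = 172 > 140
    worker-1: 50+62 = 112 > 90
  cache-2 sheds 122 req/s to db-m, edge-1, queue-1, worker-1: 30 each (2 lost).
    db-m: 10+30 = 40 ≤ 70
    edge-1: 104+30 = 134 > 70
    queue-1: 172+30 = 202 > 140
    worker-1: 112+30 = 142 > 90
  lb-1 sheds 147 req/s: no online neighbours, lost.
Round 4 — edge-1, queue-1, worker-1 crash.
  edge-1 sheds 134 req/s: no online neighbours, lost.
  queue-1 sheds 202 req/s: no online neighbours, lost.
  worker-1 sheds 142 req/s: no online neighbours, lost.
No further crashes.

app-a, cache-2, edge-1, edge-2, lb-1, lb-2, queue-1, queue-2, worker-1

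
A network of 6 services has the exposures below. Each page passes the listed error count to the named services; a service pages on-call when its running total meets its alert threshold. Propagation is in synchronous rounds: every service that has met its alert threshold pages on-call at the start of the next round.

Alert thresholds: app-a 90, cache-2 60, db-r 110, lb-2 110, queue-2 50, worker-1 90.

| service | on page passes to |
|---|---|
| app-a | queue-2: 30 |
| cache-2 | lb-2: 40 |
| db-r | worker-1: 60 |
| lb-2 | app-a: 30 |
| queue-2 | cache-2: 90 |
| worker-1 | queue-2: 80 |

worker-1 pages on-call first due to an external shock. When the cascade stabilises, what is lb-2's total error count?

40

Round 1 — worker-1 pages on-call (initial).
  queue-2: +80 → 80 ≥ 50
Round 2 — queue-2 pages on-call.
  cache-2: +90 → 90 ≥ 60
Round 3 — cache-2 pages on-call.
  lb-2: +40 → 40 < 110
No further pages.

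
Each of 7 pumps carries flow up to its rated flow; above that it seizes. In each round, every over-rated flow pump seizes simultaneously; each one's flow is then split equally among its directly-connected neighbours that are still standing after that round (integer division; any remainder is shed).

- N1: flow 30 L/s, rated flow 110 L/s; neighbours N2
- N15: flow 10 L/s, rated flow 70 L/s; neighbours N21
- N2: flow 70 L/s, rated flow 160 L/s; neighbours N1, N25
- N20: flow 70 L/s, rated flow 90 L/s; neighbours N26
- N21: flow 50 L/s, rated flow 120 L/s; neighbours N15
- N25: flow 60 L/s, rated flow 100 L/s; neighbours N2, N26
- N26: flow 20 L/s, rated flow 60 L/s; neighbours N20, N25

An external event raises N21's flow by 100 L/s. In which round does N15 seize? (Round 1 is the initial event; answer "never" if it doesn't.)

Round 1 — N21 at 150 > 120. N21 seizes.
  N21 sheds 150 L/s to N15: 150 each.
    N15: 10+150 = 160 > 70
Round 2 — N15 seizes.
  N15 sheds 160 L/s: no online neighbours, lost.
No further seizures.

2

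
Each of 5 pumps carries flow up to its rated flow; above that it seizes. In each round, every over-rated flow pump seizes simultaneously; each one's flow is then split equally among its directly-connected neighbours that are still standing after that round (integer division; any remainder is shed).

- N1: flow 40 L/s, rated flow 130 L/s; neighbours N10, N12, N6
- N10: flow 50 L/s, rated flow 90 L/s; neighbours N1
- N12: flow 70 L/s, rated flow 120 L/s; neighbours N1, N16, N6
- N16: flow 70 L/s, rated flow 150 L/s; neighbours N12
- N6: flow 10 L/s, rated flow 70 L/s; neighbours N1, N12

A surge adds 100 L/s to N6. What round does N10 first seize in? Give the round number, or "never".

4

Round 1 — N6 at 110 > 70. N6 seizes.
  N6 sheds 110 L/s to N1, N12: 55 each.
    N1: 40+55 = 95 ≤ 130
    N12: 70+55 = 125 > 120
Round 2 — N12 seizes.
  N12 sheds 125 L/s to N1, N16: 62 each (1 lost).
    N1: 95+62 = 157 > 130
    N16: 70+62 = 132 ≤ 150
Round 3 — N1 seizes.
  N1 sheds 157 L/s to N10: 157 each.
    N10: 50+157 = 207 > 90
Round 4 — N10 seizes.
  N10 sheds 207 L/s: no online neighbours, lost.
No further seizures.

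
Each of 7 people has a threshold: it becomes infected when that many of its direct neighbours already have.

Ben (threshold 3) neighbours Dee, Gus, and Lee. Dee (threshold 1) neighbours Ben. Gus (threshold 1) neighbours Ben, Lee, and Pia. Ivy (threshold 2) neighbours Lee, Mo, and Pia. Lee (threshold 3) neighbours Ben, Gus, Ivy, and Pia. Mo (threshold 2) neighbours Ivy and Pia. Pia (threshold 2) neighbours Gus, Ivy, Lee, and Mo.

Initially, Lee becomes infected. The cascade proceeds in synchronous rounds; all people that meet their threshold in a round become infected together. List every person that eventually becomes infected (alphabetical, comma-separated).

Gus, Ivy, Lee, Mo, Pia

Round 1 — Lee becomes infected (initial).
Round 2 — checking thresholds:
  Ben: 1 of 3 neighbours < 3, below threshold.
  Gus: 1 of 3 neighbours ≥ 1, becomes infected.
  Ivy: 1 of 3 neighbours < 2, below threshold.
  Pia: 1 of 4 neighbours < 2, below threshold.
Round 3 — checking thresholds:
  Ben: 2 of 3 neighbours < 3, below threshold.
  Ivy: 1 of 3 neighbours < 2, below threshold.
  Pia: 2 of 4 neighbours ≥ 2, becomes infected.
Round 4 — checking thresholds:
  Ben: 2 of 3 neighbours < 3, below threshold.
  Ivy: 2 of 3 neighbours ≥ 2, becomes infected.
  Mo: 1 of 2 neighbours < 2, below threshold.
Round 5 — checking thresholds:
  Ben: 2 of 3 neighbours < 3, below threshold.
  Mo: 2 of 2 neighbours ≥ 2, becomes infected.
Round 6 — no new infections; cascade stops.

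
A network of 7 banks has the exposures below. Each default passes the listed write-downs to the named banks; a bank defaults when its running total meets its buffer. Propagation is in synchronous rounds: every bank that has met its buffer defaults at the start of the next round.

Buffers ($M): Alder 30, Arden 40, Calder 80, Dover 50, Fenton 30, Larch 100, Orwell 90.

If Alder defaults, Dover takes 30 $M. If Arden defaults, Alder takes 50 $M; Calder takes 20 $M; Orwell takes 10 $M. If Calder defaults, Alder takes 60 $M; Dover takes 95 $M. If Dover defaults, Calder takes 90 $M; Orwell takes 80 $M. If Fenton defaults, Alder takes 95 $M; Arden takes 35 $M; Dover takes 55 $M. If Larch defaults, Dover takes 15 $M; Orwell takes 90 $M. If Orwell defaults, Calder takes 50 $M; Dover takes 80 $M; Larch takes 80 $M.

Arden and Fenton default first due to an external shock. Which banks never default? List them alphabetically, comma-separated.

Larch

Round 1 — Arden, Fenton default (initial).
  Alder: +50+95 → 145 ≥ 30
  Calder: +20 → 20 < 80
  Dover: +55 → 55 ≥ 50
  Orwell: +10 → 10 < 90
Round 2 — Alder, Dover default.
  Calder: +90 → 110 ≥ 80
  Orwell: +80 → 90 ≥ 90
Round 3 — Calder, Orwell default.
  Larch: +80 → 80 < 100
No further defaults.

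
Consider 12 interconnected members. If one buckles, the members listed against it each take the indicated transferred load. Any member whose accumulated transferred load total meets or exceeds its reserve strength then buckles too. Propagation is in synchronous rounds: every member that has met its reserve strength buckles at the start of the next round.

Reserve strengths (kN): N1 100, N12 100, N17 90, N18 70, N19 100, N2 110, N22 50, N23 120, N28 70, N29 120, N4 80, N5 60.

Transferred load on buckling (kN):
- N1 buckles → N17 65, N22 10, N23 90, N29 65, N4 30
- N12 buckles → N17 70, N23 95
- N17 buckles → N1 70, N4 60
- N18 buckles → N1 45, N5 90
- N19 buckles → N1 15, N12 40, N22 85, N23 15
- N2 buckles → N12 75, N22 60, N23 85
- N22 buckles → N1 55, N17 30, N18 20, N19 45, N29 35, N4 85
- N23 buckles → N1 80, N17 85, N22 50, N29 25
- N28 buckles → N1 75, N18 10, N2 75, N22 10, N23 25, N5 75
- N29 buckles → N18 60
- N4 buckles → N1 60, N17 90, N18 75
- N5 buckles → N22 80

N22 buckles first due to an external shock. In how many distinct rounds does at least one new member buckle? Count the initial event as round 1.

4

Round 1 — N22 buckles (initial).
  N1: +55 → 55 < 100
  N17: +30 → 30 < 90
  N18: +20 → 20 < 70
  N19: +45 → 45 < 100
  N29: +35 → 35 < 120
  N4: +85 → 85 ≥ 80
Round 2 — N4 buckles.
  N1: +60 → 115 ≥ 100
  N17: +90 → 120 ≥ 90
  N18: +75 → 95 ≥ 70
Round 3 — N1, N17, N18 buckle.
  N23: +90 → 90 < 120
  N29: +65 → 100 < 120
  N5: +90 → 90 ≥ 60
Round 4 — N5 buckles.
No further bucklings.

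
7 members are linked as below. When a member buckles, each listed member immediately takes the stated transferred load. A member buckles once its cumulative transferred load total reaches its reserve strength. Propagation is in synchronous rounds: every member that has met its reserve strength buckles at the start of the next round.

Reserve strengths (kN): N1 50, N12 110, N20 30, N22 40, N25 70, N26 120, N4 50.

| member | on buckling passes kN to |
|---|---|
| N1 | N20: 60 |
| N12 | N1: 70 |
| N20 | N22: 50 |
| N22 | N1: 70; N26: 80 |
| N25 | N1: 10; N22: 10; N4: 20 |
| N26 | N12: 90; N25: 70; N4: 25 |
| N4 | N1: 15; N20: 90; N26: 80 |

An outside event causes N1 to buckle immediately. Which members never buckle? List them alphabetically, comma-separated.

Round 1 — N1 buckles (initial).
  N20: +60 → 60 ≥ 30
Round 2 — N20 buckles.
  N22: +50 → 50 ≥ 40
Round 3 — N22 buckles.
  N26: +80 → 80 < 120
No further bucklings.

N12, N25, N26, N4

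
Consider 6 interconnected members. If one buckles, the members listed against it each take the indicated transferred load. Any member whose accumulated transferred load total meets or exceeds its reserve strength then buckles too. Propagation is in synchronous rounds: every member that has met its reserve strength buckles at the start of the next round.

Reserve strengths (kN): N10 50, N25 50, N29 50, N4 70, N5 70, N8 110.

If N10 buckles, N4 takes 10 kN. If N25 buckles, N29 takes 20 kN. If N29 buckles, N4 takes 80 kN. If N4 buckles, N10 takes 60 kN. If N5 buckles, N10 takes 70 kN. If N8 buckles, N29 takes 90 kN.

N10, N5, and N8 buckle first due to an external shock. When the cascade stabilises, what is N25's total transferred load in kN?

0

Round 1 — N10, N5, N8 buckle (initial).
  N29: +90 → 90 ≥ 50
  N4: +10 → 10 < 70
Round 2 — N29 buckles.
  N4: +80 → 90 ≥ 70
Round 3 — N4 buckles.
No further bucklings.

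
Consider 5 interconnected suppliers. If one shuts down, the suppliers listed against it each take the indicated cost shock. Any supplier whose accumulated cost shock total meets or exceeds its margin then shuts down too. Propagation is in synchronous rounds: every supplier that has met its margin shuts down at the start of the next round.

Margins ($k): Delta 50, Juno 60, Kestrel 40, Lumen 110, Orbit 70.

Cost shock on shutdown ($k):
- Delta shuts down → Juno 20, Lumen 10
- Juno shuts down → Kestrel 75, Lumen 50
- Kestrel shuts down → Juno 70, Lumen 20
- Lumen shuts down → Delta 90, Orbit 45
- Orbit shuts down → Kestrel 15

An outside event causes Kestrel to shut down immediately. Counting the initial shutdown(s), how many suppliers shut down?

Round 1 — Kestrel shuts down (initial).
  Juno: +70 → 70 ≥ 60
  Lumen: +20 → 20 < 110
Round 2 — Juno shuts down.
  Lumen: +50 → 70 < 110
No further shutdowns.

2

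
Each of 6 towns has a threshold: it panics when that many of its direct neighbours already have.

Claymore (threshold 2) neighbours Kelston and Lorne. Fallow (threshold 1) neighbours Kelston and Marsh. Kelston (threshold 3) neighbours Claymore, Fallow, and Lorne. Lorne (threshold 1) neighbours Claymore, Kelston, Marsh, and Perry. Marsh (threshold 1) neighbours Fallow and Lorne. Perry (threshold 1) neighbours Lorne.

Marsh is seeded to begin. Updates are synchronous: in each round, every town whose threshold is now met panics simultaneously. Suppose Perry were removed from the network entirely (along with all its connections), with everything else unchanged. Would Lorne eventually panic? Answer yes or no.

With Perry removed:
Round 1 — Marsh panics (initial).
Round 2 — checking thresholds:
  Fallow: 1 of 2 neighbours ≥ 1, panics.
  Lorne: 1 of 3 neighbours ≥ 1, panics.
Round 3 — no new panics; cascade stops.

yes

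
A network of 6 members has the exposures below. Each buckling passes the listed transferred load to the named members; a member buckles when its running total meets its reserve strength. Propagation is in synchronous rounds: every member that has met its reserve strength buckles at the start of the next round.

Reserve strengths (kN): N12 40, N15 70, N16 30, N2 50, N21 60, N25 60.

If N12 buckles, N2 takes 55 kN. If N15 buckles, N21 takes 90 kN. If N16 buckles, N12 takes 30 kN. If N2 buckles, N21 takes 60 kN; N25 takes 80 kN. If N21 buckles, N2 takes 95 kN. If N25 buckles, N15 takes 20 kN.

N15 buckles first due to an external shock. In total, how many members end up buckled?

Round 1 — N15 buckles (initial).
  N21: +90 → 90 ≥ 60
Round 2 — N21 buckles.
  N2: +95 → 95 ≥ 50
Round 3 — N2 buckles.
  N25: +80 → 80 ≥ 60
Round 4 — N25 buckles.
No further bucklings.

4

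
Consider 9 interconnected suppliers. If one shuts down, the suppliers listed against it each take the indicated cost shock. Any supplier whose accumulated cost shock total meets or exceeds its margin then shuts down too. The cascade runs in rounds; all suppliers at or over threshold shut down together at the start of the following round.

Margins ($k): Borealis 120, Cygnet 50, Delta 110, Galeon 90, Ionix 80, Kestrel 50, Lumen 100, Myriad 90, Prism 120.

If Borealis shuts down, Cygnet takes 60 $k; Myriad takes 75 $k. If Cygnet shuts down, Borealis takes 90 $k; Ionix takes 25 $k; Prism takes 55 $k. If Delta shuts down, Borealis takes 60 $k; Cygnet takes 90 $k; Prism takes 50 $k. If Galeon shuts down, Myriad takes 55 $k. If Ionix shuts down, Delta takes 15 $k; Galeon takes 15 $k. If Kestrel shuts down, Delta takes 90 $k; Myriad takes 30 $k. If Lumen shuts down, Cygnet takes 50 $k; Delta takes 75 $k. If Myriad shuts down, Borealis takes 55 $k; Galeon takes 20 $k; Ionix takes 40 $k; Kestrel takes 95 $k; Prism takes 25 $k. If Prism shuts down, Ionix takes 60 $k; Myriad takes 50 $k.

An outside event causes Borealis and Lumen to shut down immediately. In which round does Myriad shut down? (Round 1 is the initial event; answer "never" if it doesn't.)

never

Round 1 — Borealis, Lumen shut down (initial).
  Cygnet: +60+50 → 110 ≥ 50
  Delta: +75 → 75 < 110
  Myriad: +75 → 75 < 90
Round 2 — Cygnet shuts down.
  Ionix: +25 → 25 < 80
  Prism: +55 → 55 < 120
No further shutdowns.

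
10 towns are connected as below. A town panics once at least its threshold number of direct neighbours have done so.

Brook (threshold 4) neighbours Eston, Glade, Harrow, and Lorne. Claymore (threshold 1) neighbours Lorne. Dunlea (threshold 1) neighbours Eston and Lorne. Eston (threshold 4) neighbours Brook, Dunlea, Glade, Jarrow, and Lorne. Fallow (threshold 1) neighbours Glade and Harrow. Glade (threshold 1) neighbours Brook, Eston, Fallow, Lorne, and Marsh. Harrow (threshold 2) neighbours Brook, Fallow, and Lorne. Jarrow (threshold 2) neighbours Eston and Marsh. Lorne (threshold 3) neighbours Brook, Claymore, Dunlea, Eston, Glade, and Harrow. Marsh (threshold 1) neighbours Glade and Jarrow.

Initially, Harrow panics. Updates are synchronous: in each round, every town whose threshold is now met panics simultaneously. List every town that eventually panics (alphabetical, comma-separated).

Fallow, Glade, Harrow, Marsh

Round 1 — Harrow panics (initial).
Round 2 — checking thresholds:
  Brook: 1 of 4 neighbours < 4, not yet.
  Fallow: 1 of 2 neighbours ≥ 1, panics.
  Lorne: 1 of 6 neighbours < 3, not yet.
Round 3 — checking thresholds:
  Brook: 1 of 4 neighbours < 4, not yet.
  Glade: 1 of 5 neighbours ≥ 1, panics.
  Lorne: 1 of 6 neighbours < 3, not yet.
Round 4 — checking thresholds:
  Brook: 2 of 4 neighbours < 4, not yet.
  Eston: 1 of 5 neighbours < 4, not yet.
  Lorne: 2 of 6 neighbours < 3, not yet.
  Marsh: 1 of 2 neighbours ≥ 1, panics.
Round 5 — no new panics; cascade stops.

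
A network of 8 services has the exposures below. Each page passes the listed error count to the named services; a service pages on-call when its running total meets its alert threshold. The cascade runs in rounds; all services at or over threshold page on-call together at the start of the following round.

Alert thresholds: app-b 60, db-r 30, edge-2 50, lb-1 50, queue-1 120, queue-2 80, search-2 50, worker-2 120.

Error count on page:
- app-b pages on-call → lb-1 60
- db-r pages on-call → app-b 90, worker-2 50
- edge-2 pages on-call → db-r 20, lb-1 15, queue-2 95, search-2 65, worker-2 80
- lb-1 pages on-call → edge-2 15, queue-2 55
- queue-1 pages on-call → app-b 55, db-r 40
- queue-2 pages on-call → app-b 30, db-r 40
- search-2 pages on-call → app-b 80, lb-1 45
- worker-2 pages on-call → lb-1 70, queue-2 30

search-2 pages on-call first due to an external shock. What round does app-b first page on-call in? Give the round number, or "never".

2

Round 1 — search-2 pages on-call (initial).
  app-b: +80 → 80 ≥ 60
  lb-1: +45 → 45 < 50
Round 2 — app-b pages on-call.
  lb-1: +60 → 105 ≥ 50
Round 3 — lb-1 pages on-call.
  edge-2: +15 → 15 < 50
  queue-2: +55 → 55 < 80
No further pages.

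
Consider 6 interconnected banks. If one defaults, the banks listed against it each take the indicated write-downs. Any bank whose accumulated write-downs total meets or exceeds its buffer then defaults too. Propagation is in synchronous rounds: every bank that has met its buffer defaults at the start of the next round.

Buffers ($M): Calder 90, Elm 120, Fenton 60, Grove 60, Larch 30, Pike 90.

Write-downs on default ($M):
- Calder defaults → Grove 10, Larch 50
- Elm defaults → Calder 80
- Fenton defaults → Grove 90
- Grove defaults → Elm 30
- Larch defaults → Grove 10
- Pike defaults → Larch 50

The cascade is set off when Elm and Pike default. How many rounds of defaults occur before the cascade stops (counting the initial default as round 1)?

2

Round 1 — Elm, Pike default (initial).
  Calder: +80 → 80 < 90
  Larch: +50 → 50 ≥ 30
Round 2 — Larch defaults.
  Grove: +10 → 10 < 60
No further defaults.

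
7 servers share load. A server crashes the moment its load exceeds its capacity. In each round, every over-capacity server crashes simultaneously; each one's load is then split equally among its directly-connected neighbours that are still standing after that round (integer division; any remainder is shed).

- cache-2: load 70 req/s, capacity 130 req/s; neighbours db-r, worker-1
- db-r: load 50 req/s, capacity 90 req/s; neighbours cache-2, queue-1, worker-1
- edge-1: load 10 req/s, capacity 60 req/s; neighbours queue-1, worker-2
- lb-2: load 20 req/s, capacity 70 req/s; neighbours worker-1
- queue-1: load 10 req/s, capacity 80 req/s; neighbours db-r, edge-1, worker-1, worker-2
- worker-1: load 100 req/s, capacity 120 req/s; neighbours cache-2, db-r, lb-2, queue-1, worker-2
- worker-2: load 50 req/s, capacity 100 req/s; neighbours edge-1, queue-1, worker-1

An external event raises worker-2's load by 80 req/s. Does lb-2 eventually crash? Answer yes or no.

no

Round 1 — worker-2 at 130 > 100. worker-2 crashes.
  worker-2 sheds 130 req/s to edge-1, queue-1, worker-1: 43 each (1 lost).
    edge-1: 10+43 = 53 ≤ 60
    queue-1: 10+43 = 53 ≤ 80
    worker-1: 100+43 = 143 > 120
Round 2 — worker-1 crashes.
  worker-1 sheds 143 req/s to cache-2, db-r, lb-2, queue-1: 35 each (3 lost).
    cache-2: 70+35 = 105 ≤ 130
    db-r: 50+35 = 85 ≤ 90
    lb-2: 20+35 = 55 ≤ 70
    queue-1: 53+35 = 88 > 80
Round 3 — queue-1 crashes.
  queue-1 sheds 88 req/s to db-r, edge-1: 44 each.
    db-r: 85+44 = 129 > 90
    edge-1: 53+44 = 97 > 60
Round 4 — db-r, edge-1 crash.
  db-r sheds 129 req/s to cache-2: 129 each.
    cache-2: 105+129 = 234 > 130
  edge-1 sheds 97 req/s: no online neighbours, lost.
Round 5 — cache-2 crashes.
  cache-2 sheds 234 req/s: no online neighbours, lost.
No further crashes.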